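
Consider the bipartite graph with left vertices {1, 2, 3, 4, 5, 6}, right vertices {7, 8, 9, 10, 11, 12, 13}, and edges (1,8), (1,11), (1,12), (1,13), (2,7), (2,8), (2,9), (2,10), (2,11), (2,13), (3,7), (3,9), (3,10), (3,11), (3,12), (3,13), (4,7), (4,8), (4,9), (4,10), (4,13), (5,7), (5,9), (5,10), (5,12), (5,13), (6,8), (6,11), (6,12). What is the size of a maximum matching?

Step 1: List the neighbors of each left vertex:
  1: 8, 11, 12, 13
  2: 7, 8, 9, 10, 11, 13
  3: 7, 9, 10, 11, 12, 13
  4: 7, 8, 9, 10, 13
  5: 7, 9, 10, 12, 13
  6: 8, 11, 12

Step 2: Greedily match left vertices, then look for augmenting paths:
  Match 1 -- 8
  Match 2 -- 7
  Match 3 -- 9
  Match 4 -- 10
  Match 5 -- 12
  Match 6 -- 11
  No augmenting path remains.

Step 3: Verify this is maximum:
  Matching size 6 = min(|L|, |R|) = min(6, 7), which is an upper bound, so this matching is maximum.

Maximum matching: {(1,8), (2,7), (3,9), (4,10), (5,12), (6,11)}
Size: 6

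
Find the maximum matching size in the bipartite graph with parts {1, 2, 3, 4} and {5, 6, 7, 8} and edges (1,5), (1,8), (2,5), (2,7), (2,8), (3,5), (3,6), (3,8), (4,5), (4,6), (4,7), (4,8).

Step 1: List the neighbors of each left vertex:
  1: 5, 8
  2: 5, 7, 8
  3: 5, 6, 8
  4: 5, 6, 7, 8

Step 2: Greedily match left vertices, then look for augmenting paths:
  Match 1 -- 5
  Match 2 -- 7
  Match 3 -- 6
  Match 4 -- 8
  No augmenting path remains.

Step 3: Verify this is maximum:
  Matching size 4 = min(|L|, |R|) = min(4, 4), which is an upper bound, so this matching is maximum.

Maximum matching: {(1,5), (2,7), (3,6), (4,8)}
Size: 4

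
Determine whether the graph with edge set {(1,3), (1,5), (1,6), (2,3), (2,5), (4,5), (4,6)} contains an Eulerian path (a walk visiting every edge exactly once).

Step 1: Find the degree of each vertex:
  deg(1) = 3
  deg(2) = 2
  deg(3) = 2
  deg(4) = 2
  deg(5) = 3
  deg(6) = 2

Step 2: Count vertices with odd degree:
  Odd-degree vertices: 1, 5 (2 total)

Step 3: Apply Euler's theorem:
  - Eulerian circuit exists iff graph is connected and all vertices have even degree
  - Eulerian path exists iff graph is connected and has 0 or 2 odd-degree vertices

Graph is connected with exactly 2 odd-degree vertices (1, 5).
Eulerian path exists (starting and ending at the odd-degree vertices), but no Eulerian circuit.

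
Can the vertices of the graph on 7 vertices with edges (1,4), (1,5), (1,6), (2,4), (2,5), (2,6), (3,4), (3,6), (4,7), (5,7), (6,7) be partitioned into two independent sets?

Step 1: Attempt 2-coloring using BFS:
  Start at vertex 1, assign color 0
  Color vertex 4 with color 1 (neighbor of 1)
  Color vertex 5 with color 1 (neighbor of 1)
  Color vertex 6 with color 1 (neighbor of 1)
  Color vertex 2 with color 0 (neighbor of 4)
  Color vertex 3 with color 0 (neighbor of 4)
  Color vertex 7 with color 0 (neighbor of 4)

Step 2: 2-coloring succeeded. No conflicts found.
  Set A (color 0): {1, 2, 3, 7}
  Set B (color 1): {4, 5, 6}

The graph is bipartite with partition {1, 2, 3, 7}, {4, 5, 6}.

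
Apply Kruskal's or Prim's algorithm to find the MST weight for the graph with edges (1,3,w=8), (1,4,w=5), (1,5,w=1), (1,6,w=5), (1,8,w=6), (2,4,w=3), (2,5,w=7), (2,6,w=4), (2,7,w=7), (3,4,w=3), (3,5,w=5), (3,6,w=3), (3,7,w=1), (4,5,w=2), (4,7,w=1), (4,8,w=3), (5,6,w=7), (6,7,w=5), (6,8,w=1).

Apply Kruskal's algorithm (sort edges by weight, add if no cycle):

Sorted edges by weight:
  (1,5) w=1
  (3,7) w=1
  (4,7) w=1
  (6,8) w=1
  (4,5) w=2
  (2,4) w=3
  (3,6) w=3
  (3,4) w=3
  (4,8) w=3
  (2,6) w=4
  (1,6) w=5
  (1,4) w=5
  (3,5) w=5
  (6,7) w=5
  (1,8) w=6
  (2,5) w=7
  (2,7) w=7
  (5,6) w=7
  (1,3) w=8

Add edge (1,5) w=1 -- no cycle. Running total: 1
Add edge (3,7) w=1 -- no cycle. Running total: 2
Add edge (4,7) w=1 -- no cycle. Running total: 3
Add edge (6,8) w=1 -- no cycle. Running total: 4
Add edge (4,5) w=2 -- no cycle. Running total: 6
Add edge (2,4) w=3 -- no cycle. Running total: 9
Add edge (3,6) w=3 -- no cycle. Running total: 12

MST edges: (1,5,w=1), (3,7,w=1), (4,7,w=1), (6,8,w=1), (4,5,w=2), (2,4,w=3), (3,6,w=3)
Total MST weight: 1 + 1 + 1 + 1 + 2 + 3 + 3 = 12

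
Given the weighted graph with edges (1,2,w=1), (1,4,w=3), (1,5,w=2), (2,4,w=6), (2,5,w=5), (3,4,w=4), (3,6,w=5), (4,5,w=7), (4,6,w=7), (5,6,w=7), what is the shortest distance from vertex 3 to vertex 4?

Step 1: Build adjacency list with weights:
  1: 2(w=1), 4(w=3), 5(w=2)
  2: 1(w=1), 4(w=6), 5(w=5)
  3: 4(w=4), 6(w=5)
  4: 1(w=3), 2(w=6), 3(w=4), 5(w=7), 6(w=7)
  5: 1(w=2), 2(w=5), 4(w=7), 6(w=7)
  6: 3(w=5), 4(w=7), 5(w=7)

Step 2: Apply Dijkstra's algorithm from vertex 3:
  Visit vertex 3 (distance=0)
    Update dist[4] = 4
    Update dist[6] = 5
  Visit vertex 4 (distance=4)
    Update dist[1] = 7
    Update dist[2] = 10
    Update dist[5] = 11

Step 3: Shortest path: 3 -> 4
Total weight: 4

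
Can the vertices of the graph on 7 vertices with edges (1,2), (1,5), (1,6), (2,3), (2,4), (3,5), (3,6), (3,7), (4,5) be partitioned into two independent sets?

Step 1: Attempt 2-coloring using BFS:
  Start at vertex 1, assign color 0
  Color vertex 2 with color 1 (neighbor of 1)
  Color vertex 5 with color 1 (neighbor of 1)
  Color vertex 6 with color 1 (neighbor of 1)
  Color vertex 3 with color 0 (neighbor of 2)
  Color vertex 4 with color 0 (neighbor of 2)
  Color vertex 7 with color 1 (neighbor of 3)

Step 2: 2-coloring succeeded. No conflicts found.
  Set A (color 0): {1, 3, 4}
  Set B (color 1): {2, 5, 6, 7}

The graph is bipartite with partition {1, 3, 4}, {2, 5, 6, 7}.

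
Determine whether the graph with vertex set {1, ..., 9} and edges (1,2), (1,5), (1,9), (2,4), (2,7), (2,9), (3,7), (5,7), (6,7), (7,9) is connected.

Step 1: Build adjacency list from edges:
  1: 2, 5, 9
  2: 1, 4, 7, 9
  3: 7
  4: 2
  5: 1, 7
  6: 7
  7: 2, 3, 5, 6, 9
  8: (none)
  9: 1, 2, 7

Step 2: Run BFS/DFS from vertex 1:
  Visited: {1, 2, 5, 9, 4, 7, 3, 6}
  Reached 8 of 9 vertices

Step 3: Only 8 of 9 vertices reached. Graph is disconnected.
Connected components: {1, 2, 3, 4, 5, 6, 7, 9}, {8}
Answer: No, the graph is not connected (2 components).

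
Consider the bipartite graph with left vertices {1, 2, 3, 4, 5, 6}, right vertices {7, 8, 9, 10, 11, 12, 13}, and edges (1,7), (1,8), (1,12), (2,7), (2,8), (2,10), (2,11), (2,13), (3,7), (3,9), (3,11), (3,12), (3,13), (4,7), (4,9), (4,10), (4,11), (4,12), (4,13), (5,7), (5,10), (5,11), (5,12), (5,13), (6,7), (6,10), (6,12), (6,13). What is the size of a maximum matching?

Step 1: List the neighbors of each left vertex:
  1: 7, 8, 12
  2: 7, 8, 10, 11, 13
  3: 7, 9, 11, 12, 13
  4: 7, 9, 10, 11, 12, 13
  5: 7, 10, 11, 12, 13
  6: 7, 10, 12, 13

Step 2: Greedily match left vertices, then look for augmenting paths:
  Match 1 -- 7
  Match 2 -- 8
  Match 3 -- 9
  Match 4 -- 10
  Match 5 -- 11
  Match 6 -- 12
  No augmenting path remains.

Step 3: Verify this is maximum:
  Matching size 6 = min(|L|, |R|) = min(6, 7), which is an upper bound, so this matching is maximum.

Maximum matching: {(1,7), (2,8), (3,9), (4,10), (5,11), (6,12)}
Size: 6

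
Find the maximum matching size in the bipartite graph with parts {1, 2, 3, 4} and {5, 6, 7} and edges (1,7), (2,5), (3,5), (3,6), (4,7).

Step 1: List the neighbors of each left vertex:
  1: 7
  2: 5
  3: 5, 6
  4: 7

Step 2: Greedily match left vertices, then look for augmenting paths:
  Match 1 -- 7
  Match 2 -- 5
  Match 3 -- 6
  No augmenting path remains.

Step 3: Verify this is maximum:
  Matching size 3 = min(|L|, |R|) = min(4, 3), which is an upper bound, so this matching is maximum.

Maximum matching: {(1,7), (2,5), (3,6)}
Size: 3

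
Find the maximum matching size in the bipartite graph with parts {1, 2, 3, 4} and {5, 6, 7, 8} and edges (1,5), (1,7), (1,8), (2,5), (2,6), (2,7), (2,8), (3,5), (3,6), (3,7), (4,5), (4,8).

Step 1: List the neighbors of each left vertex:
  1: 5, 7, 8
  2: 5, 6, 7, 8
  3: 5, 6, 7
  4: 5, 8

Step 2: Greedily match left vertices, then look for augmenting paths:
  Match 1 -- 5
  Match 2 -- 6
  Match 3 -- 7
  Match 4 -- 8
  No augmenting path remains.

Step 3: Verify this is maximum:
  Matching size 4 = min(|L|, |R|) = min(4, 4), which is an upper bound, so this matching is maximum.

Maximum matching: {(1,5), (2,6), (3,7), (4,8)}
Size: 4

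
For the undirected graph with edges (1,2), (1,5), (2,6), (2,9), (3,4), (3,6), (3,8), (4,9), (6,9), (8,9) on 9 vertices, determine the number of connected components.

Step 1: Build adjacency list from edges:
  1: 2, 5
  2: 1, 6, 9
  3: 4, 6, 8
  4: 3, 9
  5: 1
  6: 2, 3, 9
  7: (none)
  8: 3, 9
  9: 2, 4, 6, 8

Step 2: Run BFS/DFS from vertex 1:
  Visited: {1, 2, 5, 6, 9, 3, 4, 8}
  Reached 8 of 9 vertices

Step 3: Only 8 of 9 vertices reached. Graph is disconnected.
Connected components: {1, 2, 3, 4, 5, 6, 8, 9}, {7}
Number of connected components: 2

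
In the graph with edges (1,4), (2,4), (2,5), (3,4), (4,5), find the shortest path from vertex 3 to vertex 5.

Step 1: Build adjacency list:
  1: 4
  2: 4, 5
  3: 4
  4: 1, 2, 3, 5
  5: 2, 4

Step 2: BFS from vertex 3 to find shortest path to 5:
  vertex 4 reached at distance 1
  vertex 1 reached at distance 2
  vertex 2 reached at distance 2
  vertex 5 reached at distance 2

Step 3: Shortest path: 3 -> 4 -> 5
Path length: 2 edges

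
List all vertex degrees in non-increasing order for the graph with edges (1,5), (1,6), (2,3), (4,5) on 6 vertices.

Step 1: Count edges incident to each vertex:
  deg(1) = 2 (neighbors: 5, 6)
  deg(2) = 1 (neighbors: 3)
  deg(3) = 1 (neighbors: 2)
  deg(4) = 1 (neighbors: 5)
  deg(5) = 2 (neighbors: 1, 4)
  deg(6) = 1 (neighbors: 1)

Step 2: Sort degrees in non-increasing order:
  Degrees: [2, 1, 1, 1, 2, 1] -> sorted: [2, 2, 1, 1, 1, 1]

Degree sequence: [2, 2, 1, 1, 1, 1]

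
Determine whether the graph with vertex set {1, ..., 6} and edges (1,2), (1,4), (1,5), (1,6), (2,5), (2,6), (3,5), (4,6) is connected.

Step 1: Build adjacency list from edges:
  1: 2, 4, 5, 6
  2: 1, 5, 6
  3: 5
  4: 1, 6
  5: 1, 2, 3
  6: 1, 2, 4

Step 2: Run BFS/DFS from vertex 1:
  Visited: {1, 2, 4, 5, 6, 3}
  Reached 6 of 6 vertices

Step 3: All 6 vertices reached from vertex 1, so the graph is connected.
Answer: Yes, the graph is connected.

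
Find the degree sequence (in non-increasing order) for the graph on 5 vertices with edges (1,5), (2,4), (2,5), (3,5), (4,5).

Step 1: Count edges incident to each vertex:
  deg(1) = 1 (neighbors: 5)
  deg(2) = 2 (neighbors: 4, 5)
  deg(3) = 1 (neighbors: 5)
  deg(4) = 2 (neighbors: 2, 5)
  deg(5) = 4 (neighbors: 1, 2, 3, 4)

Step 2: Sort degrees in non-increasing order:
  Degrees: [1, 2, 1, 2, 4] -> sorted: [4, 2, 2, 1, 1]

Degree sequence: [4, 2, 2, 1, 1]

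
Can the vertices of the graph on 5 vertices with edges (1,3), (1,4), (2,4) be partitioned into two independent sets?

Step 1: Attempt 2-coloring using BFS:
  Start at vertex 1, assign color 0
  Color vertex 3 with color 1 (neighbor of 1)
  Color vertex 4 with color 1 (neighbor of 1)
  Color vertex 2 with color 0 (neighbor of 4)
  Start new component at vertex 5, assign color 0

Step 2: 2-coloring succeeded. No conflicts found.
  Set A (color 0): {1, 2, 5}
  Set B (color 1): {3, 4}

The graph is bipartite with partition {1, 2, 5}, {3, 4}.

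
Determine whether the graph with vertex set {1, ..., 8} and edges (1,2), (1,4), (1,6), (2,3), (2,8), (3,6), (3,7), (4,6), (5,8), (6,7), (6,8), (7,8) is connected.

Step 1: Build adjacency list from edges:
  1: 2, 4, 6
  2: 1, 3, 8
  3: 2, 6, 7
  4: 1, 6
  5: 8
  6: 1, 3, 4, 7, 8
  7: 3, 6, 8
  8: 2, 5, 6, 7

Step 2: Run BFS/DFS from vertex 1:
  Visited: {1, 2, 4, 6, 3, 8, 7, 5}
  Reached 8 of 8 vertices

Step 3: All 8 vertices reached from vertex 1, so the graph is connected.
Answer: Yes, the graph is connected.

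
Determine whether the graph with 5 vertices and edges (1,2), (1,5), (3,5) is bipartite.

Step 1: Attempt 2-coloring using BFS:
  Start at vertex 1, assign color 0
  Color vertex 2 with color 1 (neighbor of 1)
  Color vertex 5 with color 1 (neighbor of 1)
  Color vertex 3 with color 0 (neighbor of 5)
  Start new component at vertex 4, assign color 0

Step 2: 2-coloring succeeded. No conflicts found.
  Set A (color 0): {1, 3, 4}
  Set B (color 1): {2, 5}

The graph is bipartite with partition {1, 3, 4}, {2, 5}.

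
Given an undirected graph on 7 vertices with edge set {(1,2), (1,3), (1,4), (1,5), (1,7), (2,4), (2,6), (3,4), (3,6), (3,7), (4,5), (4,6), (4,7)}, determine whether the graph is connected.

Step 1: Build adjacency list from edges:
  1: 2, 3, 4, 5, 7
  2: 1, 4, 6
  3: 1, 4, 6, 7
  4: 1, 2, 3, 5, 6, 7
  5: 1, 4
  6: 2, 3, 4
  7: 1, 3, 4

Step 2: Run BFS/DFS from vertex 1:
  Visited: {1, 2, 3, 4, 5, 7, 6}
  Reached 7 of 7 vertices

Step 3: All 7 vertices reached from vertex 1, so the graph is connected.
Answer: Yes, the graph is connected.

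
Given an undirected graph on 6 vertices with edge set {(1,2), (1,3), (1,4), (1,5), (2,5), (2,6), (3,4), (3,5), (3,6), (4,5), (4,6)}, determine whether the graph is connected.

Step 1: Build adjacency list from edges:
  1: 2, 3, 4, 5
  2: 1, 5, 6
  3: 1, 4, 5, 6
  4: 1, 3, 5, 6
  5: 1, 2, 3, 4
  6: 2, 3, 4

Step 2: Run BFS/DFS from vertex 1:
  Visited: {1, 2, 3, 4, 5, 6}
  Reached 6 of 6 vertices

Step 3: All 6 vertices reached from vertex 1, so the graph is connected.
Answer: Yes, the graph is connected.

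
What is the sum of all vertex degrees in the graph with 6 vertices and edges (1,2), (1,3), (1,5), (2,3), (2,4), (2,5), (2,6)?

Step 1: Count edges incident to each vertex:
  deg(1) = 3 (neighbors: 2, 3, 5)
  deg(2) = 5 (neighbors: 1, 3, 4, 5, 6)
  deg(3) = 2 (neighbors: 1, 2)
  deg(4) = 1 (neighbors: 2)
  deg(5) = 2 (neighbors: 1, 2)
  deg(6) = 1 (neighbors: 2)

Step 2: Sum all degrees:
  3 + 5 + 2 + 1 + 2 + 1 = 14

Verification: sum of degrees = 2 * |E| = 2 * 7 = 14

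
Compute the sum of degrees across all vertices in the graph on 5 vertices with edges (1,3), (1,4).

Step 1: Count edges incident to each vertex:
  deg(1) = 2 (neighbors: 3, 4)
  deg(2) = 0 (neighbors: none)
  deg(3) = 1 (neighbors: 1)
  deg(4) = 1 (neighbors: 1)
  deg(5) = 0 (neighbors: none)

Step 2: Sum all degrees:
  2 + 0 + 1 + 1 + 0 = 4

Verification: sum of degrees = 2 * |E| = 2 * 2 = 4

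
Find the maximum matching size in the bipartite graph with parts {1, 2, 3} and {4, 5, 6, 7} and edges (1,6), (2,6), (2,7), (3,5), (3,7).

Step 1: List the neighbors of each left vertex:
  1: 6
  2: 6, 7
  3: 5, 7

Step 2: Greedily match left vertices, then look for augmenting paths:
  Match 1 -- 6
  Match 2 -- 7
  Match 3 -- 5
  No augmenting path remains.

Step 3: Verify this is maximum:
  Matching size 3 = min(|L|, |R|) = min(3, 4), which is an upper bound, so this matching is maximum.

Maximum matching: {(1,6), (2,7), (3,5)}
Size: 3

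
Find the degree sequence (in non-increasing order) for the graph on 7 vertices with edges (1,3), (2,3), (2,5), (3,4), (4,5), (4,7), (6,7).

Step 1: Count edges incident to each vertex:
  deg(1) = 1 (neighbors: 3)
  deg(2) = 2 (neighbors: 3, 5)
  deg(3) = 3 (neighbors: 1, 2, 4)
  deg(4) = 3 (neighbors: 3, 5, 7)
  deg(5) = 2 (neighbors: 2, 4)
  deg(6) = 1 (neighbors: 7)
  deg(7) = 2 (neighbors: 4, 6)

Step 2: Sort degrees in non-increasing order:
  Degrees: [1, 2, 3, 3, 2, 1, 2] -> sorted: [3, 3, 2, 2, 2, 1, 1]

Degree sequence: [3, 3, 2, 2, 2, 1, 1]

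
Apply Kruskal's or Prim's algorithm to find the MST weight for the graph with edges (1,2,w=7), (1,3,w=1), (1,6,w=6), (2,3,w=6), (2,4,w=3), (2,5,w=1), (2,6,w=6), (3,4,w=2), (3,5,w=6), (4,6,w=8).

Apply Kruskal's algorithm (sort edges by weight, add if no cycle):

Sorted edges by weight:
  (1,3) w=1
  (2,5) w=1
  (3,4) w=2
  (2,4) w=3
  (1,6) w=6
  (2,3) w=6
  (2,6) w=6
  (3,5) w=6
  (1,2) w=7
  (4,6) w=8

Add edge (1,3) w=1 -- no cycle. Running total: 1
Add edge (2,5) w=1 -- no cycle. Running total: 2
Add edge (3,4) w=2 -- no cycle. Running total: 4
Add edge (2,4) w=3 -- no cycle. Running total: 7
Add edge (1,6) w=6 -- no cycle. Running total: 13

MST edges: (1,3,w=1), (2,5,w=1), (3,4,w=2), (2,4,w=3), (1,6,w=6)
Total MST weight: 1 + 1 + 2 + 3 + 6 = 13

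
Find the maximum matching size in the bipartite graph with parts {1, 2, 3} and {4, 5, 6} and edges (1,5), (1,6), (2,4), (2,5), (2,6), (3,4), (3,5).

Step 1: List the neighbors of each left vertex:
  1: 5, 6
  2: 4, 5, 6
  3: 4, 5

Step 2: Greedily match left vertices, then look for augmenting paths:
  Match 1 -- 5
  Match 2 -- 6
  Match 3 -- 4
  No augmenting path remains.

Step 3: Verify this is maximum:
  Matching size 3 = min(|L|, |R|) = min(3, 3), which is an upper bound, so this matching is maximum.

Maximum matching: {(1,5), (2,6), (3,4)}
Size: 3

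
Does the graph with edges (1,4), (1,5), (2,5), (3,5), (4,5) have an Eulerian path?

Step 1: Find the degree of each vertex:
  deg(1) = 2
  deg(2) = 1
  deg(3) = 1
  deg(4) = 2
  deg(5) = 4

Step 2: Count vertices with odd degree:
  Odd-degree vertices: 2, 3 (2 total)

Step 3: Apply Euler's theorem:
  - Eulerian circuit exists iff graph is connected and all vertices have even degree
  - Eulerian path exists iff graph is connected and has 0 or 2 odd-degree vertices

Graph is connected with exactly 2 odd-degree vertices (2, 3).
Eulerian path exists (starting and ending at the odd-degree vertices), but no Eulerian circuit.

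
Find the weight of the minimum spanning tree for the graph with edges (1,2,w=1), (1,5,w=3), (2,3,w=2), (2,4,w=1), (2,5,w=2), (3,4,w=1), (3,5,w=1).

Apply Kruskal's algorithm (sort edges by weight, add if no cycle):

Sorted edges by weight:
  (1,2) w=1
  (2,4) w=1
  (3,4) w=1
  (3,5) w=1
  (2,3) w=2
  (2,5) w=2
  (1,5) w=3

Add edge (1,2) w=1 -- no cycle. Running total: 1
Add edge (2,4) w=1 -- no cycle. Running total: 2
Add edge (3,4) w=1 -- no cycle. Running total: 3
Add edge (3,5) w=1 -- no cycle. Running total: 4

MST edges: (1,2,w=1), (2,4,w=1), (3,4,w=1), (3,5,w=1)
Total MST weight: 1 + 1 + 1 + 1 = 4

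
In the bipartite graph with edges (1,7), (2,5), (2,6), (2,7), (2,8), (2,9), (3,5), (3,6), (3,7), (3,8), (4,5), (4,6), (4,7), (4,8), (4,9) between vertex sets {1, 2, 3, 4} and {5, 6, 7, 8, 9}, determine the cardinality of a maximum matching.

Step 1: List the neighbors of each left vertex:
  1: 7
  2: 5, 6, 7, 8, 9
  3: 5, 6, 7, 8
  4: 5, 6, 7, 8, 9

Step 2: Greedily match left vertices, then look for augmenting paths:
  Match 1 -- 7
  Match 2 -- 5
  Match 3 -- 6
  Match 4 -- 8
  No augmenting path remains.

Step 3: Verify this is maximum:
  Matching size 4 = min(|L|, |R|) = min(4, 5), which is an upper bound, so this matching is maximum.

Maximum matching: {(1,7), (2,5), (3,6), (4,8)}
Size: 4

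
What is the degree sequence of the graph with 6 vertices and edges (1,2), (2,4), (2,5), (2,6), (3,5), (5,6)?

Step 1: Count edges incident to each vertex:
  deg(1) = 1 (neighbors: 2)
  deg(2) = 4 (neighbors: 1, 4, 5, 6)
  deg(3) = 1 (neighbors: 5)
  deg(4) = 1 (neighbors: 2)
  deg(5) = 3 (neighbors: 2, 3, 6)
  deg(6) = 2 (neighbors: 2, 5)

Step 2: Sort degrees in non-increasing order:
  Degrees: [1, 4, 1, 1, 3, 2] -> sorted: [4, 3, 2, 1, 1, 1]

Degree sequence: [4, 3, 2, 1, 1, 1]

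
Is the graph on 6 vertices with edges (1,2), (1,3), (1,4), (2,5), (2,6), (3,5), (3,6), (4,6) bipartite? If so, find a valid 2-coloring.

Step 1: Attempt 2-coloring using BFS:
  Start at vertex 1, assign color 0
  Color vertex 2 with color 1 (neighbor of 1)
  Color vertex 3 with color 1 (neighbor of 1)
  Color vertex 4 with color 1 (neighbor of 1)
  Color vertex 5 with color 0 (neighbor of 2)
  Color vertex 6 with color 0 (neighbor of 2)

Step 2: 2-coloring succeeded. No conflicts found.
  Set A (color 0): {1, 5, 6}
  Set B (color 1): {2, 3, 4}

The graph is bipartite with partition {1, 5, 6}, {2, 3, 4}.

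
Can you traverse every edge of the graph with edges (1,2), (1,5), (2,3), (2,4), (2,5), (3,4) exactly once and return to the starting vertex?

Step 1: Find the degree of each vertex:
  deg(1) = 2
  deg(2) = 4
  deg(3) = 2
  deg(4) = 2
  deg(5) = 2

Step 2: Count vertices with odd degree:
  All vertices have even degree (0 odd-degree vertices)

Step 3: Apply Euler's theorem:
  - Eulerian circuit exists iff graph is connected and all vertices have even degree
  - Eulerian path exists iff graph is connected and has 0 or 2 odd-degree vertices

Graph is connected with 0 odd-degree vertices.
Both Eulerian circuit and Eulerian path exist.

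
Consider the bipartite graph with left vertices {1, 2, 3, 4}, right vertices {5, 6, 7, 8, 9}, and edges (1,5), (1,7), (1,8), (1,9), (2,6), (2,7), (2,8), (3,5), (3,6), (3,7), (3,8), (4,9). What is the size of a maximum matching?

Step 1: List the neighbors of each left vertex:
  1: 5, 7, 8, 9
  2: 6, 7, 8
  3: 5, 6, 7, 8
  4: 9

Step 2: Greedily match left vertices, then look for augmenting paths:
  Match 1 -- 5
  Match 2 -- 6
  Match 3 -- 7
  Match 4 -- 9
  No augmenting path remains.

Step 3: Verify this is maximum:
  Matching size 4 = min(|L|, |R|) = min(4, 5), which is an upper bound, so this matching is maximum.

Maximum matching: {(1,5), (2,6), (3,7), (4,9)}
Size: 4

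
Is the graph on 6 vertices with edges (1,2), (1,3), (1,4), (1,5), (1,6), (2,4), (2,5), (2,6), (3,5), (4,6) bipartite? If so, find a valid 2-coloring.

Step 1: Attempt 2-coloring using BFS:
  Start at vertex 1, assign color 0
  Color vertex 2 with color 1 (neighbor of 1)
  Color vertex 3 with color 1 (neighbor of 1)
  Color vertex 4 with color 1 (neighbor of 1)
  Color vertex 5 with color 1 (neighbor of 1)
  Color vertex 6 with color 1 (neighbor of 1)

Step 2: Conflict found! Vertices 2 and 4 are adjacent but have the same color.
This means the graph contains an odd cycle.

The graph is NOT bipartite.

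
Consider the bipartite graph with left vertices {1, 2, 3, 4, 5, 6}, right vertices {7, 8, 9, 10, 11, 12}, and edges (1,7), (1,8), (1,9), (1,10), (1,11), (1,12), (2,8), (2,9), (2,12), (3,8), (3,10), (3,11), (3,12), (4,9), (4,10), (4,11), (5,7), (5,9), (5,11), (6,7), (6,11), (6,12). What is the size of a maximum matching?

Step 1: List the neighbors of each left vertex:
  1: 7, 8, 9, 10, 11, 12
  2: 8, 9, 12
  3: 8, 10, 11, 12
  4: 9, 10, 11
  5: 7, 9, 11
  6: 7, 11, 12

Step 2: Greedily match left vertices, then look for augmenting paths:
  Match 1 -- 7
  Match 2 -- 8
  Match 3 -- 10
  Match 4 -- 9
  Match 5 -- 11
  Match 6 -- 12
  No augmenting path remains.

Step 3: Verify this is maximum:
  Matching size 6 = min(|L|, |R|) = min(6, 6), which is an upper bound, so this matching is maximum.

Maximum matching: {(1,7), (2,8), (3,10), (4,9), (5,11), (6,12)}
Size: 6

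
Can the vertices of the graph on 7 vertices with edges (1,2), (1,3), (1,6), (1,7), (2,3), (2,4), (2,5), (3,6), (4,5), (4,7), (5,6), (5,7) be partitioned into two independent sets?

Step 1: Attempt 2-coloring using BFS:
  Start at vertex 1, assign color 0
  Color vertex 2 with color 1 (neighbor of 1)
  Color vertex 3 with color 1 (neighbor of 1)
  Color vertex 6 with color 1 (neighbor of 1)
  Color vertex 7 with color 1 (neighbor of 1)

Step 2: Conflict found! Vertices 2 and 3 are adjacent but have the same color.
This means the graph contains an odd cycle.

The graph is NOT bipartite.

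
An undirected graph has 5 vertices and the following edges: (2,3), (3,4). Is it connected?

Step 1: Build adjacency list from edges:
  1: (none)
  2: 3
  3: 2, 4
  4: 3
  5: (none)

Step 2: Run BFS/DFS from vertex 1:
  Visited: {1}
  Reached 1 of 5 vertices

Step 3: Only 1 of 5 vertices reached. Graph is disconnected.
Connected components: {1}, {2, 3, 4}, {5}
Answer: No, the graph is not connected (3 components).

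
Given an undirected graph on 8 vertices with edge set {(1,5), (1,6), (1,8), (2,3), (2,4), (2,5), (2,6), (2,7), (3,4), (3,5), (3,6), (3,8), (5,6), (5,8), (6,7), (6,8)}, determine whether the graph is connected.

Step 1: Build adjacency list from edges:
  1: 5, 6, 8
  2: 3, 4, 5, 6, 7
  3: 2, 4, 5, 6, 8
  4: 2, 3
  5: 1, 2, 3, 6, 8
  6: 1, 2, 3, 5, 7, 8
  7: 2, 6
  8: 1, 3, 5, 6

Step 2: Run BFS/DFS from vertex 1:
  Visited: {1, 5, 6, 8, 2, 3, 7, 4}
  Reached 8 of 8 vertices

Step 3: All 8 vertices reached from vertex 1, so the graph is connected.
Answer: Yes, the graph is connected.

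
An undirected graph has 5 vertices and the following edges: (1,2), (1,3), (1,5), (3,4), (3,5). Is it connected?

Step 1: Build adjacency list from edges:
  1: 2, 3, 5
  2: 1
  3: 1, 4, 5
  4: 3
  5: 1, 3

Step 2: Run BFS/DFS from vertex 1:
  Visited: {1, 2, 3, 5, 4}
  Reached 5 of 5 vertices

Step 3: All 5 vertices reached from vertex 1, so the graph is connected.
Answer: Yes, the graph is connected.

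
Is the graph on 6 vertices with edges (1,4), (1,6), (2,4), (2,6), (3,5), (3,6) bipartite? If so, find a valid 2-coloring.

Step 1: Attempt 2-coloring using BFS:
  Start at vertex 1, assign color 0
  Color vertex 4 with color 1 (neighbor of 1)
  Color vertex 6 with color 1 (neighbor of 1)
  Color vertex 2 with color 0 (neighbor of 4)
  Color vertex 3 with color 0 (neighbor of 6)
  Color vertex 5 with color 1 (neighbor of 3)

Step 2: 2-coloring succeeded. No conflicts found.
  Set A (color 0): {1, 2, 3}
  Set B (color 1): {4, 5, 6}

The graph is bipartite with partition {1, 2, 3}, {4, 5, 6}.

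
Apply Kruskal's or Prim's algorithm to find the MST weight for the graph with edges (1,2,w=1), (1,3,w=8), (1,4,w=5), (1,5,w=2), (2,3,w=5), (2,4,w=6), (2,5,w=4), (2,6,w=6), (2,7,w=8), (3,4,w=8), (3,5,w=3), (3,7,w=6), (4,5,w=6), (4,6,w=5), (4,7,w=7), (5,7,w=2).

Apply Kruskal's algorithm (sort edges by weight, add if no cycle):

Sorted edges by weight:
  (1,2) w=1
  (1,5) w=2
  (5,7) w=2
  (3,5) w=3
  (2,5) w=4
  (1,4) w=5
  (2,3) w=5
  (4,6) w=5
  (2,4) w=6
  (2,6) w=6
  (3,7) w=6
  (4,5) w=6
  (4,7) w=7
  (1,3) w=8
  (2,7) w=8
  (3,4) w=8

Add edge (1,2) w=1 -- no cycle. Running total: 1
Add edge (1,5) w=2 -- no cycle. Running total: 3
Add edge (5,7) w=2 -- no cycle. Running total: 5
Add edge (3,5) w=3 -- no cycle. Running total: 8
Skip edge (2,5) w=4 -- would create cycle
Add edge (1,4) w=5 -- no cycle. Running total: 13
Skip edge (2,3) w=5 -- would create cycle
Add edge (4,6) w=5 -- no cycle. Running total: 18

MST edges: (1,2,w=1), (1,5,w=2), (5,7,w=2), (3,5,w=3), (1,4,w=5), (4,6,w=5)
Total MST weight: 1 + 2 + 2 + 3 + 5 + 5 = 18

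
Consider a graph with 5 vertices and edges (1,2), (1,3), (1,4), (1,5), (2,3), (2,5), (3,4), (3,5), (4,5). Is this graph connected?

Step 1: Build adjacency list from edges:
  1: 2, 3, 4, 5
  2: 1, 3, 5
  3: 1, 2, 4, 5
  4: 1, 3, 5
  5: 1, 2, 3, 4

Step 2: Run BFS/DFS from vertex 1:
  Visited: {1, 2, 3, 4, 5}
  Reached 5 of 5 vertices

Step 3: All 5 vertices reached from vertex 1, so the graph is connected.
Answer: Yes, the graph is connected.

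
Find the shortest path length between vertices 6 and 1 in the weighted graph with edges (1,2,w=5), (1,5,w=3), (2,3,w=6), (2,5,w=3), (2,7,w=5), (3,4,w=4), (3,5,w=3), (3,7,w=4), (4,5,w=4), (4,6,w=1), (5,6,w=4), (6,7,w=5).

Step 1: Build adjacency list with weights:
  1: 2(w=5), 5(w=3)
  2: 1(w=5), 3(w=6), 5(w=3), 7(w=5)
  3: 2(w=6), 4(w=4), 5(w=3), 7(w=4)
  4: 3(w=4), 5(w=4), 6(w=1)
  5: 1(w=3), 2(w=3), 3(w=3), 4(w=4), 6(w=4)
  6: 4(w=1), 5(w=4), 7(w=5)
  7: 2(w=5), 3(w=4), 6(w=5)

Step 2: Apply Dijkstra's algorithm from vertex 6:
  Visit vertex 6 (distance=0)
    Update dist[4] = 1
    Update dist[5] = 4
    Update dist[7] = 5
  Visit vertex 4 (distance=1)
    Update dist[3] = 5
  Visit vertex 5 (distance=4)
    Update dist[1] = 7
    Update dist[2] = 7
  Visit vertex 3 (distance=5)
  Visit vertex 7 (distance=5)
  Visit vertex 1 (distance=7)

Step 3: Shortest path: 6 -> 5 -> 1
Total weight: 4 + 3 = 7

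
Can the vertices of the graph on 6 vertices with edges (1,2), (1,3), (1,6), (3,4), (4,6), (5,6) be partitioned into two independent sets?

Step 1: Attempt 2-coloring using BFS:
  Start at vertex 1, assign color 0
  Color vertex 2 with color 1 (neighbor of 1)
  Color vertex 3 with color 1 (neighbor of 1)
  Color vertex 6 with color 1 (neighbor of 1)
  Color vertex 4 with color 0 (neighbor of 3)
  Color vertex 5 with color 0 (neighbor of 6)

Step 2: 2-coloring succeeded. No conflicts found.
  Set A (color 0): {1, 4, 5}
  Set B (color 1): {2, 3, 6}

The graph is bipartite with partition {1, 4, 5}, {2, 3, 6}.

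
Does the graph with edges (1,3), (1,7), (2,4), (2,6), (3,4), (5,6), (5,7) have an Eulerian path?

Step 1: Find the degree of each vertex:
  deg(1) = 2
  deg(2) = 2
  deg(3) = 2
  deg(4) = 2
  deg(5) = 2
  deg(6) = 2
  deg(7) = 2

Step 2: Count vertices with odd degree:
  All vertices have even degree (0 odd-degree vertices)

Step 3: Apply Euler's theorem:
  - Eulerian circuit exists iff graph is connected and all vertices have even degree
  - Eulerian path exists iff graph is connected and has 0 or 2 odd-degree vertices

Graph is connected with 0 odd-degree vertices.
Both Eulerian circuit and Eulerian path exist.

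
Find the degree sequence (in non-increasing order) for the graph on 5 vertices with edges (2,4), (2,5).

Step 1: Count edges incident to each vertex:
  deg(1) = 0 (neighbors: none)
  deg(2) = 2 (neighbors: 4, 5)
  deg(3) = 0 (neighbors: none)
  deg(4) = 1 (neighbors: 2)
  deg(5) = 1 (neighbors: 2)

Step 2: Sort degrees in non-increasing order:
  Degrees: [0, 2, 0, 1, 1] -> sorted: [2, 1, 1, 0, 0]

Degree sequence: [2, 1, 1, 0, 0]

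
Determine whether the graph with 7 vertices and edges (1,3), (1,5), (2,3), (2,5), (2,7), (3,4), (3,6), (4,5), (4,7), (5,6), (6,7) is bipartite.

Step 1: Attempt 2-coloring using BFS:
  Start at vertex 1, assign color 0
  Color vertex 3 with color 1 (neighbor of 1)
  Color vertex 5 with color 1 (neighbor of 1)
  Color vertex 2 with color 0 (neighbor of 3)
  Color vertex 4 with color 0 (neighbor of 3)
  Color vertex 6 with color 0 (neighbor of 3)
  Color vertex 7 with color 1 (neighbor of 2)

Step 2: 2-coloring succeeded. No conflicts found.
  Set A (color 0): {1, 2, 4, 6}
  Set B (color 1): {3, 5, 7}

The graph is bipartite with partition {1, 2, 4, 6}, {3, 5, 7}.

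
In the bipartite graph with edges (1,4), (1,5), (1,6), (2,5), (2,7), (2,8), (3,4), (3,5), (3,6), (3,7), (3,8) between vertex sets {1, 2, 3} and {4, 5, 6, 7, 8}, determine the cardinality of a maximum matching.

Step 1: List the neighbors of each left vertex:
  1: 4, 5, 6
  2: 5, 7, 8
  3: 4, 5, 6, 7, 8

Step 2: Greedily match left vertices, then look for augmenting paths:
  Match 1 -- 4
  Match 2 -- 5
  Match 3 -- 6
  No augmenting path remains.

Step 3: Verify this is maximum:
  Matching size 3 = min(|L|, |R|) = min(3, 5), which is an upper bound, so this matching is maximum.

Maximum matching: {(1,4), (2,5), (3,6)}
Size: 3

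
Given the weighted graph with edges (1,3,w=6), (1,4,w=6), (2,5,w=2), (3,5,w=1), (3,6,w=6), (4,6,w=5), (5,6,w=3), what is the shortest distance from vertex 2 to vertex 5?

Step 1: Build adjacency list with weights:
  1: 3(w=6), 4(w=6)
  2: 5(w=2)
  3: 1(w=6), 5(w=1), 6(w=6)
  4: 1(w=6), 6(w=5)
  5: 2(w=2), 3(w=1), 6(w=3)
  6: 3(w=6), 4(w=5), 5(w=3)

Step 2: Apply Dijkstra's algorithm from vertex 2:
  Visit vertex 2 (distance=0)
    Update dist[5] = 2
  Visit vertex 5 (distance=2)
    Update dist[3] = 3
    Update dist[6] = 5

Step 3: Shortest path: 2 -> 5
Total weight: 2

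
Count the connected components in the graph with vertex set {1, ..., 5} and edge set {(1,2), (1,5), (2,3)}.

Step 1: Build adjacency list from edges:
  1: 2, 5
  2: 1, 3
  3: 2
  4: (none)
  5: 1

Step 2: Run BFS/DFS from vertex 1:
  Visited: {1, 2, 5, 3}
  Reached 4 of 5 vertices

Step 3: Only 4 of 5 vertices reached. Graph is disconnected.
Connected components: {1, 2, 3, 5}, {4}
Number of connected components: 2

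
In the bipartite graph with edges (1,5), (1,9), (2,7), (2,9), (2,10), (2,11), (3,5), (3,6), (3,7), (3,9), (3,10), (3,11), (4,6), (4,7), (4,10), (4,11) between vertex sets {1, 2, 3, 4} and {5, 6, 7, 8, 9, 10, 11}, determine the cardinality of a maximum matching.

Step 1: List the neighbors of each left vertex:
  1: 5, 9
  2: 7, 9, 10, 11
  3: 5, 6, 7, 9, 10, 11
  4: 6, 7, 10, 11

Step 2: Greedily match left vertices, then look for augmenting paths:
  Match 1 -- 5
  Match 2 -- 7
  Match 3 -- 6
  Match 4 -- 10
  No augmenting path remains.

Step 3: Verify this is maximum:
  Matching size 4 = min(|L|, |R|) = min(4, 7), which is an upper bound, so this matching is maximum.

Maximum matching: {(1,5), (2,7), (3,6), (4,10)}
Size: 4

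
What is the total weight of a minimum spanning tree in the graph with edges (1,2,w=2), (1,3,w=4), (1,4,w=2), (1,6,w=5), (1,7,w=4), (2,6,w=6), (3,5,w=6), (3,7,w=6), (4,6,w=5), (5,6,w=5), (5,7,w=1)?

Apply Kruskal's algorithm (sort edges by weight, add if no cycle):

Sorted edges by weight:
  (5,7) w=1
  (1,2) w=2
  (1,4) w=2
  (1,3) w=4
  (1,7) w=4
  (1,6) w=5
  (4,6) w=5
  (5,6) w=5
  (2,6) w=6
  (3,5) w=6
  (3,7) w=6

Add edge (5,7) w=1 -- no cycle. Running total: 1
Add edge (1,2) w=2 -- no cycle. Running total: 3
Add edge (1,4) w=2 -- no cycle. Running total: 5
Add edge (1,3) w=4 -- no cycle. Running total: 9
Add edge (1,7) w=4 -- no cycle. Running total: 13
Add edge (1,6) w=5 -- no cycle. Running total: 18

MST edges: (5,7,w=1), (1,2,w=2), (1,4,w=2), (1,3,w=4), (1,7,w=4), (1,6,w=5)
Total MST weight: 1 + 2 + 2 + 4 + 4 + 5 = 18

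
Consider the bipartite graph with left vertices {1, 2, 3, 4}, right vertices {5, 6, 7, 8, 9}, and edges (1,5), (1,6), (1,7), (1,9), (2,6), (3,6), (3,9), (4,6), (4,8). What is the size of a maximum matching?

Step 1: List the neighbors of each left vertex:
  1: 5, 6, 7, 9
  2: 6
  3: 6, 9
  4: 6, 8

Step 2: Greedily match left vertices, then look for augmenting paths:
  Match 1 -- 5
  Match 2 -- 6
  Match 3 -- 9
  Match 4 -- 8
  No augmenting path remains.

Step 3: Verify this is maximum:
  Matching size 4 = min(|L|, |R|) = min(4, 5), which is an upper bound, so this matching is maximum.

Maximum matching: {(1,5), (2,6), (3,9), (4,8)}
Size: 4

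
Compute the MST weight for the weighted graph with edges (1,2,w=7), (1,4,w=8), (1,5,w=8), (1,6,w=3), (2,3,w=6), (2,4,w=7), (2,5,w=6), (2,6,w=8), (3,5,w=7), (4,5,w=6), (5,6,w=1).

Apply Kruskal's algorithm (sort edges by weight, add if no cycle):

Sorted edges by weight:
  (5,6) w=1
  (1,6) w=3
  (2,5) w=6
  (2,3) w=6
  (4,5) w=6
  (1,2) w=7
  (2,4) w=7
  (3,5) w=7
  (1,4) w=8
  (1,5) w=8
  (2,6) w=8

Add edge (5,6) w=1 -- no cycle. Running total: 1
Add edge (1,6) w=3 -- no cycle. Running total: 4
Add edge (2,5) w=6 -- no cycle. Running total: 10
Add edge (2,3) w=6 -- no cycle. Running total: 16
Add edge (4,5) w=6 -- no cycle. Running total: 22

MST edges: (5,6,w=1), (1,6,w=3), (2,5,w=6), (2,3,w=6), (4,5,w=6)
Total MST weight: 1 + 3 + 6 + 6 + 6 = 22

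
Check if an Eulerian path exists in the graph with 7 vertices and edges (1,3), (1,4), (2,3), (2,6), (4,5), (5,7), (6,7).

Step 1: Find the degree of each vertex:
  deg(1) = 2
  deg(2) = 2
  deg(3) = 2
  deg(4) = 2
  deg(5) = 2
  deg(6) = 2
  deg(7) = 2

Step 2: Count vertices with odd degree:
  All vertices have even degree (0 odd-degree vertices)

Step 3: Apply Euler's theorem:
  - Eulerian circuit exists iff graph is connected and all vertices have even degree
  - Eulerian path exists iff graph is connected and has 0 or 2 odd-degree vertices

Graph is connected with 0 odd-degree vertices.
Both Eulerian circuit and Eulerian path exist.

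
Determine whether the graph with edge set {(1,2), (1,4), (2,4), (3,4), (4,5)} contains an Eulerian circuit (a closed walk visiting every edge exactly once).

Step 1: Find the degree of each vertex:
  deg(1) = 2
  deg(2) = 2
  deg(3) = 1
  deg(4) = 4
  deg(5) = 1

Step 2: Count vertices with odd degree:
  Odd-degree vertices: 3, 5 (2 total)

Step 3: Apply Euler's theorem:
  - Eulerian circuit exists iff graph is connected and all vertices have even degree
  - Eulerian path exists iff graph is connected and has 0 or 2 odd-degree vertices

Graph is connected with exactly 2 odd-degree vertices (3, 5).
Eulerian path exists (starting and ending at the odd-degree vertices), but no Eulerian circuit.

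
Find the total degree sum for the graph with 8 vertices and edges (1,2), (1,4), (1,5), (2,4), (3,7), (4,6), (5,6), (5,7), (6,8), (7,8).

Step 1: Count edges incident to each vertex:
  deg(1) = 3 (neighbors: 2, 4, 5)
  deg(2) = 2 (neighbors: 1, 4)
  deg(3) = 1 (neighbors: 7)
  deg(4) = 3 (neighbors: 1, 2, 6)
  deg(5) = 3 (neighbors: 1, 6, 7)
  deg(6) = 3 (neighbors: 4, 5, 8)
  deg(7) = 3 (neighbors: 3, 5, 8)
  deg(8) = 2 (neighbors: 6, 7)

Step 2: Sum all degrees:
  3 + 2 + 1 + 3 + 3 + 3 + 3 + 2 = 20

Verification: sum of degrees = 2 * |E| = 2 * 10 = 20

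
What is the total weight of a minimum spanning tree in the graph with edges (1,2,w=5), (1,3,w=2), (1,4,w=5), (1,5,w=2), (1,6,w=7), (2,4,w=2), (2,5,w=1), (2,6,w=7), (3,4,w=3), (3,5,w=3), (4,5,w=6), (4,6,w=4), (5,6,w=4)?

Apply Kruskal's algorithm (sort edges by weight, add if no cycle):

Sorted edges by weight:
  (2,5) w=1
  (1,3) w=2
  (1,5) w=2
  (2,4) w=2
  (3,4) w=3
  (3,5) w=3
  (4,6) w=4
  (5,6) w=4
  (1,2) w=5
  (1,4) w=5
  (4,5) w=6
  (1,6) w=7
  (2,6) w=7

Add edge (2,5) w=1 -- no cycle. Running total: 1
Add edge (1,3) w=2 -- no cycle. Running total: 3
Add edge (1,5) w=2 -- no cycle. Running total: 5
Add edge (2,4) w=2 -- no cycle. Running total: 7
Skip edge (3,4) w=3 -- would create cycle
Skip edge (3,5) w=3 -- would create cycle
Add edge (4,6) w=4 -- no cycle. Running total: 11

MST edges: (2,5,w=1), (1,3,w=2), (1,5,w=2), (2,4,w=2), (4,6,w=4)
Total MST weight: 1 + 2 + 2 + 2 + 4 = 11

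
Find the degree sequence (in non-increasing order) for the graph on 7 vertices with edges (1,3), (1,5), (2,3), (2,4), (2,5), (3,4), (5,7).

Step 1: Count edges incident to each vertex:
  deg(1) = 2 (neighbors: 3, 5)
  deg(2) = 3 (neighbors: 3, 4, 5)
  deg(3) = 3 (neighbors: 1, 2, 4)
  deg(4) = 2 (neighbors: 2, 3)
  deg(5) = 3 (neighbors: 1, 2, 7)
  deg(6) = 0 (neighbors: none)
  deg(7) = 1 (neighbors: 5)

Step 2: Sort degrees in non-increasing order:
  Degrees: [2, 3, 3, 2, 3, 0, 1] -> sorted: [3, 3, 3, 2, 2, 1, 0]

Degree sequence: [3, 3, 3, 2, 2, 1, 0]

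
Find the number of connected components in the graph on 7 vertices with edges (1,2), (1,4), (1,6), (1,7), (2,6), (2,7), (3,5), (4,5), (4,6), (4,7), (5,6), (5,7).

Step 1: Build adjacency list from edges:
  1: 2, 4, 6, 7
  2: 1, 6, 7
  3: 5
  4: 1, 5, 6, 7
  5: 3, 4, 6, 7
  6: 1, 2, 4, 5
  7: 1, 2, 4, 5

Step 2: Run BFS/DFS from vertex 1:
  Visited: {1, 2, 4, 6, 7, 5, 3}
  Reached 7 of 7 vertices

Step 3: All 7 vertices reached from vertex 1, so the graph is connected.
Number of connected components: 1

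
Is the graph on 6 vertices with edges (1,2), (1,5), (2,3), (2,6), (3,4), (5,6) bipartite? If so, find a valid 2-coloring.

Step 1: Attempt 2-coloring using BFS:
  Start at vertex 1, assign color 0
  Color vertex 2 with color 1 (neighbor of 1)
  Color vertex 5 with color 1 (neighbor of 1)
  Color vertex 3 with color 0 (neighbor of 2)
  Color vertex 6 with color 0 (neighbor of 2)
  Color vertex 4 with color 1 (neighbor of 3)

Step 2: 2-coloring succeeded. No conflicts found.
  Set A (color 0): {1, 3, 6}
  Set B (color 1): {2, 4, 5}

The graph is bipartite with partition {1, 3, 6}, {2, 4, 5}.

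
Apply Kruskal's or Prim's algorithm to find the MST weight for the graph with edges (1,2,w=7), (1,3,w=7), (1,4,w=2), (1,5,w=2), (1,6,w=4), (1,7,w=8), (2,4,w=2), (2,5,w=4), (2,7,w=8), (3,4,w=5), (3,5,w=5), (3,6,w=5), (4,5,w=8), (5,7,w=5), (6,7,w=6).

Apply Kruskal's algorithm (sort edges by weight, add if no cycle):

Sorted edges by weight:
  (1,5) w=2
  (1,4) w=2
  (2,4) w=2
  (1,6) w=4
  (2,5) w=4
  (3,6) w=5
  (3,4) w=5
  (3,5) w=5
  (5,7) w=5
  (6,7) w=6
  (1,2) w=7
  (1,3) w=7
  (1,7) w=8
  (2,7) w=8
  (4,5) w=8

Add edge (1,5) w=2 -- no cycle. Running total: 2
Add edge (1,4) w=2 -- no cycle. Running total: 4
Add edge (2,4) w=2 -- no cycle. Running total: 6
Add edge (1,6) w=4 -- no cycle. Running total: 10
Skip edge (2,5) w=4 -- would create cycle
Add edge (3,6) w=5 -- no cycle. Running total: 15
Skip edge (3,4) w=5 -- would create cycle
Skip edge (3,5) w=5 -- would create cycle
Add edge (5,7) w=5 -- no cycle. Running total: 20

MST edges: (1,5,w=2), (1,4,w=2), (2,4,w=2), (1,6,w=4), (3,6,w=5), (5,7,w=5)
Total MST weight: 2 + 2 + 2 + 4 + 5 + 5 = 20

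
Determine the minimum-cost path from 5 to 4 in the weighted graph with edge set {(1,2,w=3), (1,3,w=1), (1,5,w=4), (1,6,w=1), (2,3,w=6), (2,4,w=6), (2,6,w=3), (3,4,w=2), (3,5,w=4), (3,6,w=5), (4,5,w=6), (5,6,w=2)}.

Step 1: Build adjacency list with weights:
  1: 2(w=3), 3(w=1), 5(w=4), 6(w=1)
  2: 1(w=3), 3(w=6), 4(w=6), 6(w=3)
  3: 1(w=1), 2(w=6), 4(w=2), 5(w=4), 6(w=5)
  4: 2(w=6), 3(w=2), 5(w=6)
  5: 1(w=4), 3(w=4), 4(w=6), 6(w=2)
  6: 1(w=1), 2(w=3), 3(w=5), 5(w=2)

Step 2: Apply Dijkstra's algorithm from vertex 5:
  Visit vertex 5 (distance=0)
    Update dist[1] = 4
    Update dist[3] = 4
    Update dist[4] = 6
    Update dist[6] = 2
  Visit vertex 6 (distance=2)
    Update dist[1] = 3
    Update dist[2] = 5
  Visit vertex 1 (distance=3)
  Visit vertex 3 (distance=4)
  Visit vertex 2 (distance=5)
  Visit vertex 4 (distance=6)

Step 3: Shortest path: 5 -> 4
Total weight: 6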